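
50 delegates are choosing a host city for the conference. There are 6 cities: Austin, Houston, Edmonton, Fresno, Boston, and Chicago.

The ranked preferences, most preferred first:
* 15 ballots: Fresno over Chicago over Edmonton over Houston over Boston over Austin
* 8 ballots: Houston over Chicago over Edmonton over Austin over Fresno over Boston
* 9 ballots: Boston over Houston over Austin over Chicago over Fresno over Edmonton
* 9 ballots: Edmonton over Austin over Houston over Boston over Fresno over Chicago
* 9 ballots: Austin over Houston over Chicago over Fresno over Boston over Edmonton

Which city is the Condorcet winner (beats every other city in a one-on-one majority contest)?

Houston

Houston vs Austin: 32–18
Houston vs Edmonton: 26–24
Houston vs Fresno: 35–15
Houston vs Boston: 41–9
Houston vs Chicago: 35–15
Houston beats every other city.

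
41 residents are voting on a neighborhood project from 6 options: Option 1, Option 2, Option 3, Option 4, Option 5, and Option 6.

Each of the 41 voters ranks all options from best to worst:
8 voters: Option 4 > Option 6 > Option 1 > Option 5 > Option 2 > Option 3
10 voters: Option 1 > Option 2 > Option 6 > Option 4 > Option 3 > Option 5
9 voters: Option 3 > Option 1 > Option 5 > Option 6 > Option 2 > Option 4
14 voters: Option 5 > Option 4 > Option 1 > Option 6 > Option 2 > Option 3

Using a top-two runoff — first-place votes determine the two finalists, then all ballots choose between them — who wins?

Option 1

Round 1 first-place votes: Option 1 10, Option 2 0, Option 3 9, Option 4 8, Option 5 14, Option 6 0. Option 5 and Option 1 advance.
Runoff: Option 5 is ranked above Option 1 on 14 ballots, Option 1 above Option 5 on 27.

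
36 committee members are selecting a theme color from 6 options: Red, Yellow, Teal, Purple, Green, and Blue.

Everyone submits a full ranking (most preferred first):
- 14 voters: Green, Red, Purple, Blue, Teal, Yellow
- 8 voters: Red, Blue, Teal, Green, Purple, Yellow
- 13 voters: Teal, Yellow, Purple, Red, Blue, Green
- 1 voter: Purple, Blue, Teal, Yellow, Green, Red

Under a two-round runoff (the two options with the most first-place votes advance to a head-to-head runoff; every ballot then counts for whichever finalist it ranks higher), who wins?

Teal

Round 1 first-place votes: Red 8, Yellow 0, Teal 13, Purple 1, Green 14, Blue 0. Green and Teal advance.
Runoff: Green is ranked above Teal on 14 ballots, Teal above Green on 22.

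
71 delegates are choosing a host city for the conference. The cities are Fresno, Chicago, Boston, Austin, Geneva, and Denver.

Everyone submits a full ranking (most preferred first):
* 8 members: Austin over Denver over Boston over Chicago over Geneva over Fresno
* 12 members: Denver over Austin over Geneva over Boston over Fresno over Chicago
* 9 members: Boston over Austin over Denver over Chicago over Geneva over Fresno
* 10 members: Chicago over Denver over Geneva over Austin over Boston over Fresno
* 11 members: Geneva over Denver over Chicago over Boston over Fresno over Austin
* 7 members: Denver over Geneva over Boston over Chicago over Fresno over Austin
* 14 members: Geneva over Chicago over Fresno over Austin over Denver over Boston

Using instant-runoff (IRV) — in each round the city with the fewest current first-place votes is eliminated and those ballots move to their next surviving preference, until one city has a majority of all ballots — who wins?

Denver

Round 1: Fresno 0, Chicago 10, Boston 9, Austin 8, Geneva 25, Denver 19. Fresno eliminated.
Round 2: Chicago 10, Boston 9, Austin 8, Geneva 25, Denver 19. Austin eliminated.
Round 3: Chicago 10, Boston 9, Geneva 25, Denver 27. Boston eliminated.
Round 4: Chicago 10, Geneva 25, Denver 36. Denver has a majority (≥36).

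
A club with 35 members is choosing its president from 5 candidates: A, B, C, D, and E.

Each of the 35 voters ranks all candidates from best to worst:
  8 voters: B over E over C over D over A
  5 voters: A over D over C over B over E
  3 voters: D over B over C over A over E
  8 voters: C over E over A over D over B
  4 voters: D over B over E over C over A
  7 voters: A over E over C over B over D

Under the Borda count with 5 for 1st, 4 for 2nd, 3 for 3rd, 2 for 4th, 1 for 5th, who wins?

C

A: 8×1 + 5×5 + 3×2 + 8×3 + 4×1 + 7×5 = 102
B: 8×5 + 5×2 + 3×4 + 8×1 + 4×4 + 7×2 = 100
C: 8×3 + 5×3 + 3×3 + 8×5 + 4×2 + 7×3 = 117
D: 8×2 + 5×4 + 3×5 + 8×2 + 4×5 + 7×1 = 94
E: 8×4 + 5×1 + 3×1 + 8×4 + 4×3 + 7×4 = 112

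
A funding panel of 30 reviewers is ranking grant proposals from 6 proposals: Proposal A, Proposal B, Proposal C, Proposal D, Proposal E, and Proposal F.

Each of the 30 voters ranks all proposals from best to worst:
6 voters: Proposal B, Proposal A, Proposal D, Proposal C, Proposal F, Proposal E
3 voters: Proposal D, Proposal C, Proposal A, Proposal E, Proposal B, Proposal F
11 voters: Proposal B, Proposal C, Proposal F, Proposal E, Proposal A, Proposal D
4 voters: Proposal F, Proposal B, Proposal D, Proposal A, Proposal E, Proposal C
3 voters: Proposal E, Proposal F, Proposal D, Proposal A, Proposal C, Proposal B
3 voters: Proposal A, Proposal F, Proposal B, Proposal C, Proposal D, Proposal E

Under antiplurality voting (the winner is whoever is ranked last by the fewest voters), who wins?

Last-place votes: Proposal A 0, Proposal B 3, Proposal C 4, Proposal D 11, Proposal E 9, Proposal F 3.

Proposal A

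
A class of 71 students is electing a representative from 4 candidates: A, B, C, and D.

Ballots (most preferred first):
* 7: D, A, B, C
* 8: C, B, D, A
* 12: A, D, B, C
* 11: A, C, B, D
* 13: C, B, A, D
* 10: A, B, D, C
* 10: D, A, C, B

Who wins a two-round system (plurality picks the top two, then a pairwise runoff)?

A

Round 1 first-place votes: A 33, B 0, C 21, D 17. A and C advance.
Runoff: A is ranked above C on 50 ballots, C above A on 21.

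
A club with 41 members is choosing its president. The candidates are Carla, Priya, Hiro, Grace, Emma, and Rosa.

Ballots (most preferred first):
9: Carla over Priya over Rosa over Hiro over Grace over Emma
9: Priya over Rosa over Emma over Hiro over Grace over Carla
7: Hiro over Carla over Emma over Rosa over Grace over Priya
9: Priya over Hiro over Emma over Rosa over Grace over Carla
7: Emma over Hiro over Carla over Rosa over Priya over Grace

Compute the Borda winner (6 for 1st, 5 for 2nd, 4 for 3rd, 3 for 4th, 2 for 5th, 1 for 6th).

Hiro

Carla: 9×6 + 9×1 + 7×5 + 9×1 + 7×4 = 135
Priya: 9×5 + 9×6 + 7×1 + 9×6 + 7×2 = 174
Hiro: 9×3 + 9×3 + 7×6 + 9×5 + 7×5 = 176
Grace: 9×2 + 9×2 + 7×2 + 9×2 + 7×1 = 75
Emma: 9×1 + 9×4 + 7×4 + 9×4 + 7×6 = 151
Rosa: 9×4 + 9×5 + 7×3 + 9×3 + 7×3 = 150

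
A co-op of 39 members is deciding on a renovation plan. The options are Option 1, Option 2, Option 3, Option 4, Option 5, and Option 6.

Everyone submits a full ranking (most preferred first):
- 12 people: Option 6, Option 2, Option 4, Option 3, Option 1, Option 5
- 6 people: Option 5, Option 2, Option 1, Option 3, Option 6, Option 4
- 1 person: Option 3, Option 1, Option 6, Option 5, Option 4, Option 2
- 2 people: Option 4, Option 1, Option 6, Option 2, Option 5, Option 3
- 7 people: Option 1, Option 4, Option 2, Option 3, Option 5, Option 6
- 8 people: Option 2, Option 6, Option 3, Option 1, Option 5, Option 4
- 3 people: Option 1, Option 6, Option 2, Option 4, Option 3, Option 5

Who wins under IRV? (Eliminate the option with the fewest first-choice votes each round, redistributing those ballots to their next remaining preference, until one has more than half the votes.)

Option 2

Round 1: Option 1 10, Option 2 8, Option 3 1, Option 4 2, Option 5 6, Option 6 12. Option 3 eliminated.
Round 2: Option 1 11, Option 2 8, Option 4 2, Option 5 6, Option 6 12. Option 4 eliminated.
Round 3: Option 1 13, Option 2 8, Option 5 6, Option 6 12. Option 5 eliminated.
Round 4: Option 1 13, Option 2 14, Option 6 12. Option 6 eliminated.
Round 5: Option 1 13, Option 2 26. Option 2 has a majority (≥20).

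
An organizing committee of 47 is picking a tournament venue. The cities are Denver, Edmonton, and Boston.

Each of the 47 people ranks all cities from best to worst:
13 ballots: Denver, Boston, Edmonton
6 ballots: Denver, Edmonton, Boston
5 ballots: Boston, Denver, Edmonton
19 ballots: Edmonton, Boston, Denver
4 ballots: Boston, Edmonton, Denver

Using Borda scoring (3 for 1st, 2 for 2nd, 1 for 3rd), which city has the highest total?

Denver: 13×3 + 6×3 + 5×2 + 19×1 + 4×1 = 90
Edmonton: 13×1 + 6×2 + 5×1 + 19×3 + 4×2 = 95
Boston: 13×2 + 6×1 + 5×3 + 19×2 + 4×3 = 97

Boston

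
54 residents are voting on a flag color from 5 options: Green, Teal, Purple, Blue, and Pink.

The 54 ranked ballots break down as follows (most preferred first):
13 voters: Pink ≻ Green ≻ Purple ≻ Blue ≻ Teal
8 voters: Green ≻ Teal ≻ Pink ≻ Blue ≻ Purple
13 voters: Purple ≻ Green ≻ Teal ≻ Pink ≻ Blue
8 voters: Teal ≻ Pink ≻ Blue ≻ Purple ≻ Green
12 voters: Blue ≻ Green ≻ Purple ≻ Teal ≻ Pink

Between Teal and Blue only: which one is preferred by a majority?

Teal is ranked above Blue on 29 ballots; Blue above Teal on 25.

Teal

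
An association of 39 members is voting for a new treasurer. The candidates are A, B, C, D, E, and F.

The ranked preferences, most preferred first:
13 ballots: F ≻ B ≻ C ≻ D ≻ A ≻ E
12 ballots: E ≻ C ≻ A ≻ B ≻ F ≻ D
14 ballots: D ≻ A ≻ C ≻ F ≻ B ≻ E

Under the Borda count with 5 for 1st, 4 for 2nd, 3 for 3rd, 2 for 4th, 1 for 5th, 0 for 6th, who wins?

C

A: 13×1 + 12×3 + 14×4 = 105
B: 13×4 + 12×2 + 14×1 = 90
C: 13×3 + 12×4 + 14×3 = 129
D: 13×2 + 12×0 + 14×5 = 96
E: 13×0 + 12×5 + 14×0 = 60
F: 13×5 + 12×1 + 14×2 = 105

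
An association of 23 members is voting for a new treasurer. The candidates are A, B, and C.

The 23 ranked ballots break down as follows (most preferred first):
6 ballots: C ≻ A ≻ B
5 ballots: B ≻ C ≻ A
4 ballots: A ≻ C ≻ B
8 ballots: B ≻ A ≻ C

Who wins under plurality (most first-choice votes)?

B

First-place votes: A 4, B 13, C 6.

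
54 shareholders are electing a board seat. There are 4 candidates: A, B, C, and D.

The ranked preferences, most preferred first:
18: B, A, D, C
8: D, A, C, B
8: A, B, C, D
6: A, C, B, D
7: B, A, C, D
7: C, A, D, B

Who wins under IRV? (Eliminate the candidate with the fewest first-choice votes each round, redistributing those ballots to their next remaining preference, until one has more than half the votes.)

Round 1: A 14, B 25, C 7, D 8. C eliminated.
Round 2: A 21, B 25, D 8. D eliminated.
Round 3: A 29, B 25. A has a majority (≥28).

A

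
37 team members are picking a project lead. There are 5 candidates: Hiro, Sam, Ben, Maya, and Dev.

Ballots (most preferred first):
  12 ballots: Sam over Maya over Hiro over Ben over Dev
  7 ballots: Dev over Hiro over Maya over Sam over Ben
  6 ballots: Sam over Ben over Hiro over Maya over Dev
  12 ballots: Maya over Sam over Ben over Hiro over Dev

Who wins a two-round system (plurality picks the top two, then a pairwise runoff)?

Round 1 first-place votes: Hiro 0, Sam 18, Ben 0, Maya 12, Dev 7. Sam and Maya advance.
Runoff: Sam is ranked above Maya on 18 ballots, Maya above Sam on 19.

Maya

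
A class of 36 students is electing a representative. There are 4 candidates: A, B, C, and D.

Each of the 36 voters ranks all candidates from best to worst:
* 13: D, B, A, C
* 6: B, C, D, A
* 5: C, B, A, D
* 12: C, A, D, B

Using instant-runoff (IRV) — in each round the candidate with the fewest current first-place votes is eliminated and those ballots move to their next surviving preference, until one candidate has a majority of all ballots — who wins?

Round 1: A 0, B 6, C 17, D 13. A eliminated.
Round 2: B 6, C 17, D 13. B eliminated.
Round 3: C 23, D 13. C has a majority (≥19).

C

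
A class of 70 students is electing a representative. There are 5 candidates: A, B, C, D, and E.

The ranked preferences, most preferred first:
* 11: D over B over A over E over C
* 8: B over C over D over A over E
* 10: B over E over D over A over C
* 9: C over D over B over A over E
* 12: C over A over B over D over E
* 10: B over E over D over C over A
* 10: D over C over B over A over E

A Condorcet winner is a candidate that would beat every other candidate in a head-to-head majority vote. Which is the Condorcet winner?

B

B vs A: 58–12
B vs C: 39–31
B vs D: 40–30
B vs E: 70–0
B beats every other candidate.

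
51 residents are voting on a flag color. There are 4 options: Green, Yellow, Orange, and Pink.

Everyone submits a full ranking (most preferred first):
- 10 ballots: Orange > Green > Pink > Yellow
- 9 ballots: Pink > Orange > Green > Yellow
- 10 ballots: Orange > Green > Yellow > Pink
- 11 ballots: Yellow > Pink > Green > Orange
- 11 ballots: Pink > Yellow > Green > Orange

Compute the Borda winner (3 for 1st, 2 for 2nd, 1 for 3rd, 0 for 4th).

Green: 10×2 + 9×1 + 10×2 + 11×1 + 11×1 = 71
Yellow: 10×0 + 9×0 + 10×1 + 11×3 + 11×2 = 65
Orange: 10×3 + 9×2 + 10×3 + 11×0 + 11×0 = 78
Pink: 10×1 + 9×3 + 10×0 + 11×2 + 11×3 = 92

Pink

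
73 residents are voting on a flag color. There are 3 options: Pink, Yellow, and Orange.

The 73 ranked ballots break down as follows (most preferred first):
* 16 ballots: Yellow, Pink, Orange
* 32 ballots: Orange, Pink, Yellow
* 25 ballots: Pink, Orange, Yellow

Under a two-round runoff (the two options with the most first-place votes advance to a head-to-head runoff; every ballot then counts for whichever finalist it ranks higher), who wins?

Round 1 first-place votes: Pink 25, Yellow 16, Orange 32. Orange and Pink advance.
Runoff: Orange is ranked above Pink on 32 ballots, Pink above Orange on 41.

Pink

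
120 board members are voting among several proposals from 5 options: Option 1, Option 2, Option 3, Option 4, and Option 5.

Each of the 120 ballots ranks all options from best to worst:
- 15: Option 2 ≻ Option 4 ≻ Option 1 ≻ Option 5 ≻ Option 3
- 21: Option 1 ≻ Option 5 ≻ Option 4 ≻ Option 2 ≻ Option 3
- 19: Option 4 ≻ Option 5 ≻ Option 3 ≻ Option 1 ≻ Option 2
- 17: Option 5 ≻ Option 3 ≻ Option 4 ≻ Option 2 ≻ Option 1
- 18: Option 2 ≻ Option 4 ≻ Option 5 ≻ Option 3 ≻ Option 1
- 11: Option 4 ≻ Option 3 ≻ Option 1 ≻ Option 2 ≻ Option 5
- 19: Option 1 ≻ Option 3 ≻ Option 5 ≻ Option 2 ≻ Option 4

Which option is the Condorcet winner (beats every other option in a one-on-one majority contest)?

Option 4 vs Option 1: 80–40
Option 4 vs Option 2: 68–52
Option 4 vs Option 3: 84–36
Option 4 vs Option 5: 63–57
Option 4 beats every other option.

Option 4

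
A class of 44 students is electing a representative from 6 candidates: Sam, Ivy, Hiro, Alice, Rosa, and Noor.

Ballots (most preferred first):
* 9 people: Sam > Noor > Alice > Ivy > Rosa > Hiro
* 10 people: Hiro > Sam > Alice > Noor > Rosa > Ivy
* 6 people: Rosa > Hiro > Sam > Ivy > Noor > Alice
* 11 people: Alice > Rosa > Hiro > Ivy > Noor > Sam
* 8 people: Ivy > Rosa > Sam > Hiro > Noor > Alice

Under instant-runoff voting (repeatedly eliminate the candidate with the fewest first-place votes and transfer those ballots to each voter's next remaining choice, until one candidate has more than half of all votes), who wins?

Hiro

Round 1: Sam 9, Ivy 8, Hiro 10, Alice 11, Rosa 6, Noor 0. Noor eliminated.
Round 2: Sam 9, Ivy 8, Hiro 10, Alice 11, Rosa 6. Rosa eliminated.
Round 3: Sam 9, Ivy 8, Hiro 16, Alice 11. Ivy eliminated.
Round 4: Sam 17, Hiro 16, Alice 11. Alice eliminated.
Round 5: Sam 17, Hiro 27. Hiro has a majority (≥23).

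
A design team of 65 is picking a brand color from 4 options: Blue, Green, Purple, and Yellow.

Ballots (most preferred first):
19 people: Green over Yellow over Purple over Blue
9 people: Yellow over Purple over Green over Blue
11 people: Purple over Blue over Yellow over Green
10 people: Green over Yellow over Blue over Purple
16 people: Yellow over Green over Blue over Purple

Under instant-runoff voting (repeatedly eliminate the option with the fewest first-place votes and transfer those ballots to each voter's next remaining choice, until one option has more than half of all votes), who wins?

Yellow

Round 1: Blue 0, Green 29, Purple 11, Yellow 25. Blue eliminated.
Round 2: Green 29, Purple 11, Yellow 25. Purple eliminated.
Round 3: Green 29, Yellow 36. Yellow has a majority (≥33).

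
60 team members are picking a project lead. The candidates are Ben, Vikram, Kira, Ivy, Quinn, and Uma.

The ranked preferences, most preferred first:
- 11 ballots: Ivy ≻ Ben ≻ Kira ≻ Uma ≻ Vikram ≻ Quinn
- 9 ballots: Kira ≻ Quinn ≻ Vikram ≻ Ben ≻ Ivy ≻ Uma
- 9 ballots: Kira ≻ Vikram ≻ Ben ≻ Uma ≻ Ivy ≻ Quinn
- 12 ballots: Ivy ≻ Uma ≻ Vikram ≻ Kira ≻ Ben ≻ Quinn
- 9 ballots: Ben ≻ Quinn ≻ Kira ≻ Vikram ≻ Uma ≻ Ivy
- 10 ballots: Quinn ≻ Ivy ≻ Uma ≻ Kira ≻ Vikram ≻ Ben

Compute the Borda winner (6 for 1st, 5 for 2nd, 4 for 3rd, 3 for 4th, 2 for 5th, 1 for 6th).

Ben: 11×5 + 9×3 + 9×4 + 12×2 + 9×6 + 10×1 = 206
Vikram: 11×2 + 9×4 + 9×5 + 12×4 + 9×3 + 10×2 = 198
Kira: 11×4 + 9×6 + 9×6 + 12×3 + 9×4 + 10×3 = 254
Ivy: 11×6 + 9×2 + 9×2 + 12×6 + 9×1 + 10×5 = 233
Quinn: 11×1 + 9×5 + 9×1 + 12×1 + 9×5 + 10×6 = 182
Uma: 11×3 + 9×1 + 9×3 + 12×5 + 9×2 + 10×4 = 187

Kira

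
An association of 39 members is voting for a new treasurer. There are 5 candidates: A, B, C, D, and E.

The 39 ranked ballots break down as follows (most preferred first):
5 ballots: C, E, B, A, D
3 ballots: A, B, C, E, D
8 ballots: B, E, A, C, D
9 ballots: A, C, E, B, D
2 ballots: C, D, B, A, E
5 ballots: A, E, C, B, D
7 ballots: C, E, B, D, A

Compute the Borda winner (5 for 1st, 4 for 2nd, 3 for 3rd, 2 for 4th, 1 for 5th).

A: 5×2 + 3×5 + 8×3 + 9×5 + 2×2 + 5×5 + 7×1 = 130
B: 5×3 + 3×4 + 8×5 + 9×2 + 2×3 + 5×2 + 7×3 = 122
C: 5×5 + 3×3 + 8×2 + 9×4 + 2×5 + 5×3 + 7×5 = 146
D: 5×1 + 3×1 + 8×1 + 9×1 + 2×4 + 5×1 + 7×2 = 52
E: 5×4 + 3×2 + 8×4 + 9×3 + 2×1 + 5×4 + 7×4 = 135

C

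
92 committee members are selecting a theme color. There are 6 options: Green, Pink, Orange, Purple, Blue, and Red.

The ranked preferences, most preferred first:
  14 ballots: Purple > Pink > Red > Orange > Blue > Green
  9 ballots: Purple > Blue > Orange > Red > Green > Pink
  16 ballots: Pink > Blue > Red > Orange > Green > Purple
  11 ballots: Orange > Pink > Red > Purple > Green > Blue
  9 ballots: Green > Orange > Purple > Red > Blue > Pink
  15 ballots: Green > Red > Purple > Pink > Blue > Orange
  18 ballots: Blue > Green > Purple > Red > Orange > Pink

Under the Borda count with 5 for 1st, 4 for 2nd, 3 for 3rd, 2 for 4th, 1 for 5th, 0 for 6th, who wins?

Purple

Green: 14×0 + 9×1 + 16×1 + 11×1 + 9×5 + 15×5 + 18×4 = 228
Pink: 14×4 + 9×0 + 16×5 + 11×4 + 9×0 + 15×2 + 18×0 = 210
Orange: 14×2 + 9×3 + 16×2 + 11×5 + 9×4 + 15×0 + 18×1 = 196
Purple: 14×5 + 9×5 + 16×0 + 11×2 + 9×3 + 15×3 + 18×3 = 263
Blue: 14×1 + 9×4 + 16×4 + 11×0 + 9×1 + 15×1 + 18×5 = 228
Red: 14×3 + 9×2 + 16×3 + 11×3 + 9×2 + 15×4 + 18×2 = 255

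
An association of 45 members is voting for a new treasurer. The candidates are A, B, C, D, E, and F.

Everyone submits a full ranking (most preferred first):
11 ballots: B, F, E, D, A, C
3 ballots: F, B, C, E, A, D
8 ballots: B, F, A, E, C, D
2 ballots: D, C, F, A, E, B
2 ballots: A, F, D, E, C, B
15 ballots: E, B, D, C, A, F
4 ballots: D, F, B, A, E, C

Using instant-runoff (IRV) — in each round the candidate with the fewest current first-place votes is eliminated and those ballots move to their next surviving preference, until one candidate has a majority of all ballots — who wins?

B

Round 1: A 2, B 19, C 0, D 6, E 15, F 3. C eliminated.
Round 2: A 2, B 19, D 6, E 15, F 3. A eliminated.
Round 3: B 19, D 6, E 15, F 5. F eliminated.
Round 4: B 22, D 8, E 15. D eliminated.
Round 5: B 26, E 19. B has a majority (≥23).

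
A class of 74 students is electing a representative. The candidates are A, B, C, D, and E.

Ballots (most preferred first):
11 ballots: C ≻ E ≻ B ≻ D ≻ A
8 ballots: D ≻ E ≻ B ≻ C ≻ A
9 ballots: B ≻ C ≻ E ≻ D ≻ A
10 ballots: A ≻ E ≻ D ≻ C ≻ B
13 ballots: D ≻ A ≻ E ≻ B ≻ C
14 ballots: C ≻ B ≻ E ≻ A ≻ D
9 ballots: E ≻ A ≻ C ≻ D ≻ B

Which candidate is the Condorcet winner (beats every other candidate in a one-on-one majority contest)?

E

E vs A: 51–23
E vs B: 51–23
E vs C: 40–34
E vs D: 53–21
E beats every other candidate.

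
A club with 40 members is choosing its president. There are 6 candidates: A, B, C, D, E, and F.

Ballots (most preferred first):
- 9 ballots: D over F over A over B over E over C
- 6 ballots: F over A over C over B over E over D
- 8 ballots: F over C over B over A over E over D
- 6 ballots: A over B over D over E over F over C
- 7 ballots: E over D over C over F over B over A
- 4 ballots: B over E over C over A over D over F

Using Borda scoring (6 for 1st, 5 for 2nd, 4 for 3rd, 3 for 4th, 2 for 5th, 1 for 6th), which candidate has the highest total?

F

A: 9×4 + 6×5 + 8×3 + 6×6 + 7×1 + 4×3 = 145
B: 9×3 + 6×3 + 8×4 + 6×5 + 7×2 + 4×6 = 145
C: 9×1 + 6×4 + 8×5 + 6×1 + 7×4 + 4×4 = 123
D: 9×6 + 6×1 + 8×1 + 6×4 + 7×5 + 4×2 = 135
E: 9×2 + 6×2 + 8×2 + 6×3 + 7×6 + 4×5 = 126
F: 9×5 + 6×6 + 8×6 + 6×2 + 7×3 + 4×1 = 166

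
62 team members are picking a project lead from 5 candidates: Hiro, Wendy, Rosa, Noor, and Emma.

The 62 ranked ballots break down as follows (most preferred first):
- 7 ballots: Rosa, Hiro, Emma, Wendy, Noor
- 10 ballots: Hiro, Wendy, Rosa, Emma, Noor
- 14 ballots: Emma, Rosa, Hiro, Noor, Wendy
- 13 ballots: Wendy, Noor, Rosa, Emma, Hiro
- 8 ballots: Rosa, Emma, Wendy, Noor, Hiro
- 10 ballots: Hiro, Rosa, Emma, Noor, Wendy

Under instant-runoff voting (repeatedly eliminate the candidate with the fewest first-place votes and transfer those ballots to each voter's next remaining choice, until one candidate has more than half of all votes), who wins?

Round 1: Hiro 20, Wendy 13, Rosa 15, Noor 0, Emma 14. Noor eliminated.
Round 2: Hiro 20, Wendy 13, Rosa 15, Emma 14. Wendy eliminated.
Round 3: Hiro 20, Rosa 28, Emma 14. Emma eliminated.
Round 4: Hiro 20, Rosa 42. Rosa has a majority (≥32).

Rosa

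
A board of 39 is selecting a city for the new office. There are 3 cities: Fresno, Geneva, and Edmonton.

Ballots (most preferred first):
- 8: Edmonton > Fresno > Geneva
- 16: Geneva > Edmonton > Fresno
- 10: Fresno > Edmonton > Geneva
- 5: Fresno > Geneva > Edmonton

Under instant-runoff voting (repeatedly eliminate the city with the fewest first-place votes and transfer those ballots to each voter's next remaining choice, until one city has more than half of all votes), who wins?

Round 1: Fresno 15, Geneva 16, Edmonton 8. Edmonton eliminated.
Round 2: Fresno 23, Geneva 16. Fresno has a majority (≥20).

Fresno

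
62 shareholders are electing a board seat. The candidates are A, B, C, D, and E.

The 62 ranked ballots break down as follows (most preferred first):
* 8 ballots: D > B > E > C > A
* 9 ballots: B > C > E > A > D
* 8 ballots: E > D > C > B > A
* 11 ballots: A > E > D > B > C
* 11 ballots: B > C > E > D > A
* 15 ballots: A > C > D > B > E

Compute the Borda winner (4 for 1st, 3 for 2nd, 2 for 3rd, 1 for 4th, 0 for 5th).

A: 8×0 + 9×1 + 8×0 + 11×4 + 11×0 + 15×4 = 113
B: 8×3 + 9×4 + 8×1 + 11×1 + 11×4 + 15×1 = 138
C: 8×1 + 9×3 + 8×2 + 11×0 + 11×3 + 15×3 = 129
D: 8×4 + 9×0 + 8×3 + 11×2 + 11×1 + 15×2 = 119
E: 8×2 + 9×2 + 8×4 + 11×3 + 11×2 + 15×0 = 121

B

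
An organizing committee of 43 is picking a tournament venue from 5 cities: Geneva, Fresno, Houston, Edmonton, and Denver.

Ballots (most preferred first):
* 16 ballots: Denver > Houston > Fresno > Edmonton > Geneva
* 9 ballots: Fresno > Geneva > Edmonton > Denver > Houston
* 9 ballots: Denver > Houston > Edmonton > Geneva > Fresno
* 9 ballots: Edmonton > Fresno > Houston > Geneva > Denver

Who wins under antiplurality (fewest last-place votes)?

Edmonton

Last-place votes: Geneva 16, Fresno 9, Houston 9, Edmonton 0, Denver 9.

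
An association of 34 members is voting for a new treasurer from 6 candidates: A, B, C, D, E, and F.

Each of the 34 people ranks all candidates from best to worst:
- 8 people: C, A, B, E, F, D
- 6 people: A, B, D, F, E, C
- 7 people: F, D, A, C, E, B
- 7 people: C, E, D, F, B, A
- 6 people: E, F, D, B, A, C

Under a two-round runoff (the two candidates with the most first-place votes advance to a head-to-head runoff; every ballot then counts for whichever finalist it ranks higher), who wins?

Round 1 first-place votes: A 6, B 0, C 15, D 0, E 6, F 7. C and F advance.
Runoff: C is ranked above F on 15 ballots, F above C on 19.

F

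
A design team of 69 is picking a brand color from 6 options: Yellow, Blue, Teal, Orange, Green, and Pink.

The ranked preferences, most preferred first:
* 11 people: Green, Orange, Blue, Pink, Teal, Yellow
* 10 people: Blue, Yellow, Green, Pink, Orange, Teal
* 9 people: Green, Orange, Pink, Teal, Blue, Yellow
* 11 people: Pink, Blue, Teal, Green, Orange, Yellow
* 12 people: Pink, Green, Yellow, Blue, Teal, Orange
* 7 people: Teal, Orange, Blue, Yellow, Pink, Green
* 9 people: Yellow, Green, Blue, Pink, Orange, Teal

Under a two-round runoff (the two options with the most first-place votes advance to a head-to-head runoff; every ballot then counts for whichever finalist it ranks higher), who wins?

Green

Round 1 first-place votes: Yellow 9, Blue 10, Teal 7, Orange 0, Green 20, Pink 23. Pink and Green advance.
Runoff: Pink is ranked above Green on 30 ballots, Green above Pink on 39.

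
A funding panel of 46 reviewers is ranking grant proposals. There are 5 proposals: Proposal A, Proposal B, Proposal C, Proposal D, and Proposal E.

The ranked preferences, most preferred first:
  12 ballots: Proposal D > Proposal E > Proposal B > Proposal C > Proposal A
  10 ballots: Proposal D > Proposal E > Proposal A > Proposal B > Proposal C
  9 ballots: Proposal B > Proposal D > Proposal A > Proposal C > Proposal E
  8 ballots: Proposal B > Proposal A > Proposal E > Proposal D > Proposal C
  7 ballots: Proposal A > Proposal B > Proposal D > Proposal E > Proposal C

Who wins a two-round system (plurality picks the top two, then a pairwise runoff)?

Round 1 first-place votes: Proposal A 7, Proposal B 17, Proposal C 0, Proposal D 22, Proposal E 0. Proposal D and Proposal B advance.
Runoff: Proposal D is ranked above Proposal B on 22 ballots, Proposal B above Proposal D on 24.

Proposal B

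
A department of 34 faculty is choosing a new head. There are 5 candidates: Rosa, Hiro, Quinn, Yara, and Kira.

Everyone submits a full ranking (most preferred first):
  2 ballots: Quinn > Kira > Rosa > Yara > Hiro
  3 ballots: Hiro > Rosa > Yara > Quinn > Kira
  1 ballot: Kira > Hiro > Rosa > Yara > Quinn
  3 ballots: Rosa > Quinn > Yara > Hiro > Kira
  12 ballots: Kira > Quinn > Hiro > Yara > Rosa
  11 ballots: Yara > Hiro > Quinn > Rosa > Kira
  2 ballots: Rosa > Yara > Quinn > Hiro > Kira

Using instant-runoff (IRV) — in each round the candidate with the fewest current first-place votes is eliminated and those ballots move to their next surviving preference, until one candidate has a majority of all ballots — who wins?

Yara

Round 1: Rosa 5, Hiro 3, Quinn 2, Yara 11, Kira 13. Quinn eliminated.
Round 2: Rosa 5, Hiro 3, Yara 11, Kira 15. Hiro eliminated.
Round 3: Rosa 8, Yara 11, Kira 15. Rosa eliminated.
Round 4: Yara 19, Kira 15. Yara has a majority (≥18).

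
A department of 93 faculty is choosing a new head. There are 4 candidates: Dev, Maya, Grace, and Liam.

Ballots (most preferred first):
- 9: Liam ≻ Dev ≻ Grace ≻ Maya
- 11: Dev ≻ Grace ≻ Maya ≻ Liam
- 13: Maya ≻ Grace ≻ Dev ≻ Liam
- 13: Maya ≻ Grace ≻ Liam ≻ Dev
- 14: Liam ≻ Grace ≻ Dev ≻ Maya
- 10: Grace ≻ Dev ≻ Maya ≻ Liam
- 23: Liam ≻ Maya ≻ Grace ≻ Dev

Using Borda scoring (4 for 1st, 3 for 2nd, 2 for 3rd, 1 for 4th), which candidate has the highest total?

Dev: 9×3 + 11×4 + 13×2 + 13×1 + 14×2 + 10×3 + 23×1 = 191
Maya: 9×1 + 11×2 + 13×4 + 13×4 + 14×1 + 10×2 + 23×3 = 238
Grace: 9×2 + 11×3 + 13×3 + 13×3 + 14×3 + 10×4 + 23×2 = 257
Liam: 9×4 + 11×1 + 13×1 + 13×2 + 14×4 + 10×1 + 23×4 = 244

Grace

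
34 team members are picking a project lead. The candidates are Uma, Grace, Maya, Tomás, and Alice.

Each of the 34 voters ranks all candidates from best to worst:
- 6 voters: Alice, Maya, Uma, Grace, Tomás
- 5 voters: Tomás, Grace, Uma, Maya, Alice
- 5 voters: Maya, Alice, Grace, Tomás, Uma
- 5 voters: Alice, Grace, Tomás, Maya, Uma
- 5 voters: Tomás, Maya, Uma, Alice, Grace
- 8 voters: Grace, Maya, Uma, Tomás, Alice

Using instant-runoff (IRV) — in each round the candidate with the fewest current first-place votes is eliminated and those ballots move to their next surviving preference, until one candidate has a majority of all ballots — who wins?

Tomás

Round 1: Uma 0, Grace 8, Maya 5, Tomás 10, Alice 11. Uma eliminated.
Round 2: Grace 8, Maya 5, Tomás 10, Alice 11. Maya eliminated.
Round 3: Grace 8, Tomás 10, Alice 16. Grace eliminated.
Round 4: Tomás 18, Alice 16. Tomás has a majority (≥18).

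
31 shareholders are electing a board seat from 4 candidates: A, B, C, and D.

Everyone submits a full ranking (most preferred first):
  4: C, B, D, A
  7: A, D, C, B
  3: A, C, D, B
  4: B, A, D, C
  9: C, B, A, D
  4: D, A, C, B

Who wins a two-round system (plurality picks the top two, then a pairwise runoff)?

A

Round 1 first-place votes: A 10, B 4, C 13, D 4. C and A advance.
Runoff: C is ranked above A on 13 ballots, A above C on 18.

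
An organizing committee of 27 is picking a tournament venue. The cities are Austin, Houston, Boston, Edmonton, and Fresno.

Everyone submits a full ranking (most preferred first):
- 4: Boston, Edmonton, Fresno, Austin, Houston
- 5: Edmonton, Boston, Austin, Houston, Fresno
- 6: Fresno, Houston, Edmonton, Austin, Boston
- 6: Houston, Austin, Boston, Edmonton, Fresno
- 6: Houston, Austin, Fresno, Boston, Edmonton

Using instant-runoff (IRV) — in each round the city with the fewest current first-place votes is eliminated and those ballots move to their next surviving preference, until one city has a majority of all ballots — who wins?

Houston

Round 1: Austin 0, Houston 12, Boston 4, Edmonton 5, Fresno 6. Austin eliminated.
Round 2: Houston 12, Boston 4, Edmonton 5, Fresno 6. Boston eliminated.
Round 3: Houston 12, Edmonton 9, Fresno 6. Fresno eliminated.
Round 4: Houston 18, Edmonton 9. Houston has a majority (≥14).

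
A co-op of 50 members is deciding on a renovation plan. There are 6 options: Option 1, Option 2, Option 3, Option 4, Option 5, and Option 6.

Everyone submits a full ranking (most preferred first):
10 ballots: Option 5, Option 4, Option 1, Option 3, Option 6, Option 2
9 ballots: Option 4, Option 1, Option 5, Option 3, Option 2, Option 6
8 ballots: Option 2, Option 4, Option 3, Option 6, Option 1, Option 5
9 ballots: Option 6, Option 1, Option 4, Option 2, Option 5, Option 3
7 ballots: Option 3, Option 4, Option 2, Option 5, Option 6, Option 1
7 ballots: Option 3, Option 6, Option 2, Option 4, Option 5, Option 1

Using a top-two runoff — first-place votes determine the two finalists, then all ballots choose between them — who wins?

Option 5

Round 1 first-place votes: Option 1 0, Option 2 8, Option 3 14, Option 4 9, Option 5 10, Option 6 9. Option 3 and Option 5 advance.
Runoff: Option 3 is ranked above Option 5 on 22 ballots, Option 5 above Option 3 on 28.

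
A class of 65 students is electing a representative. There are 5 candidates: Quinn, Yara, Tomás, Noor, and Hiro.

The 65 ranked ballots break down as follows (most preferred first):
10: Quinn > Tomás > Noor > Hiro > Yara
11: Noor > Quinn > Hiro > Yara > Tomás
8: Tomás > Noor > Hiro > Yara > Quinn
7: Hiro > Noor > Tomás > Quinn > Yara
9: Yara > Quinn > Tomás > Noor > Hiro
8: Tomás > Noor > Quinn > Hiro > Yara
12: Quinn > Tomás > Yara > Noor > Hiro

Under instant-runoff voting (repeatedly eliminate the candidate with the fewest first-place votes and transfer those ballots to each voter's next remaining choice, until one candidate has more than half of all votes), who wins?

Round 1: Quinn 22, Yara 9, Tomás 16, Noor 11, Hiro 7. Hiro eliminated.
Round 2: Quinn 22, Yara 9, Tomás 16, Noor 18. Yara eliminated.
Round 3: Quinn 31, Tomás 16, Noor 18. Tomás eliminated.
Round 4: Quinn 31, Noor 34. Noor has a majority (≥33).

Noor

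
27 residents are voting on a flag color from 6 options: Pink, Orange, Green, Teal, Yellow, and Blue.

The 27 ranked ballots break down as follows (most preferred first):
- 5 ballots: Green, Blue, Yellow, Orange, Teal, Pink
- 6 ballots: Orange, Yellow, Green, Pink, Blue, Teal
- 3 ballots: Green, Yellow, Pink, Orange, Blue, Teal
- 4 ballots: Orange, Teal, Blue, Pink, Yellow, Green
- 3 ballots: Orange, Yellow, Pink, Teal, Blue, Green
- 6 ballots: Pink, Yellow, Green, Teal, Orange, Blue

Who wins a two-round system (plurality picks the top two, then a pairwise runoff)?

Green

Round 1 first-place votes: Pink 6, Orange 13, Green 8, Teal 0, Yellow 0, Blue 0. Orange and Green advance.
Runoff: Orange is ranked above Green on 13 ballots, Green above Orange on 14.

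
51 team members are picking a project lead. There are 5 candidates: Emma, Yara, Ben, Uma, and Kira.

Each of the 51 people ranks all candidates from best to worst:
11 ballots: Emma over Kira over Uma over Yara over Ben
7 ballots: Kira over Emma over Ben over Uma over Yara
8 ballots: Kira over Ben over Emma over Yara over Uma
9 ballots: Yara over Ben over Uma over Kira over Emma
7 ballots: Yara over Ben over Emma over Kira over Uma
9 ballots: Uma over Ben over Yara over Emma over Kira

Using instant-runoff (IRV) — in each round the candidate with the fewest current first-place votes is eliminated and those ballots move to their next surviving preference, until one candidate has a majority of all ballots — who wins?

Round 1: Emma 11, Yara 16, Ben 0, Uma 9, Kira 15. Ben eliminated.
Round 2: Emma 11, Yara 16, Uma 9, Kira 15. Uma eliminated.
Round 3: Emma 11, Yara 25, Kira 15. Emma eliminated.
Round 4: Yara 25, Kira 26. Kira has a majority (≥26).

Kira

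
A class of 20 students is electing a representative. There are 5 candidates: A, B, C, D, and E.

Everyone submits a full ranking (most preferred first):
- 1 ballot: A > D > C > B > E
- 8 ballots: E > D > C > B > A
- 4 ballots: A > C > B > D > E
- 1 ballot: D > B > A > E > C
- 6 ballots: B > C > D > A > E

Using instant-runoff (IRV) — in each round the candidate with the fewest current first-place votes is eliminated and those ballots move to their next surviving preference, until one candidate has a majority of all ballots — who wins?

Round 1: A 5, B 6, C 0, D 1, E 8. C eliminated.
Round 2: A 5, B 6, D 1, E 8. D eliminated.
Round 3: A 5, B 7, E 8. A eliminated.
Round 4: B 12, E 8. B has a majority (≥11).

B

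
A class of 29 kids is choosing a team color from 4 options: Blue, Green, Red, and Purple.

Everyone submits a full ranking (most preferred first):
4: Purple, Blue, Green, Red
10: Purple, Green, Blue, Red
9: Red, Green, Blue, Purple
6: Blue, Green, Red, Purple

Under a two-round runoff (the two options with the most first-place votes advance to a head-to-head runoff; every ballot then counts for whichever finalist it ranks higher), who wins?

Round 1 first-place votes: Blue 6, Green 0, Red 9, Purple 14. Purple and Red advance.
Runoff: Purple is ranked above Red on 14 ballots, Red above Purple on 15.

Red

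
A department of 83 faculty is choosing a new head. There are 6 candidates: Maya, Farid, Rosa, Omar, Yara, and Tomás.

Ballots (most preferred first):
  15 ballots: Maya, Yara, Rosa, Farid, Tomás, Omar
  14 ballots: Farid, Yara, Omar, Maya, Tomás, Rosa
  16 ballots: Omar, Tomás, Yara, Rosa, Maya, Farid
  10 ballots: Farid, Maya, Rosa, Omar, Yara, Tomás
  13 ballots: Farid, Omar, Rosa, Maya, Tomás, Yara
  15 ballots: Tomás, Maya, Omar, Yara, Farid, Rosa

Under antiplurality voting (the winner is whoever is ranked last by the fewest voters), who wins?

Maya

Last-place votes: Maya 0, Farid 16, Rosa 29, Omar 15, Yara 13, Tomás 10.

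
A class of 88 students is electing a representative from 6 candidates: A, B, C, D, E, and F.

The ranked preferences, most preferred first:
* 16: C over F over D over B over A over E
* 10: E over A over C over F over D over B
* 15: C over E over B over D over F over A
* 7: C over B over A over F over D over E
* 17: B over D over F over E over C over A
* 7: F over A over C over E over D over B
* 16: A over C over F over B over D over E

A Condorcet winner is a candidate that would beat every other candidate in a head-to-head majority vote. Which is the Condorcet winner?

C

C vs A: 55–33
C vs B: 71–17
C vs D: 71–17
C vs E: 61–27
C vs F: 64–24
C beats every other candidate.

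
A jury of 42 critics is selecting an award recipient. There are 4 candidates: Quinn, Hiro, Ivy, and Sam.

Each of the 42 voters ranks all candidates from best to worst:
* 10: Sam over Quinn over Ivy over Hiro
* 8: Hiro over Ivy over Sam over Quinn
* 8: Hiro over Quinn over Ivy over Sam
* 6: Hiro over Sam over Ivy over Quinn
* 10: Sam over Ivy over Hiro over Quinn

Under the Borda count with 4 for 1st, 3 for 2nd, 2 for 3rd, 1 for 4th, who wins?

Quinn: 10×3 + 8×1 + 8×3 + 6×1 + 10×1 = 78
Hiro: 10×1 + 8×4 + 8×4 + 6×4 + 10×2 = 118
Ivy: 10×2 + 8×3 + 8×2 + 6×2 + 10×3 = 102
Sam: 10×4 + 8×2 + 8×1 + 6×3 + 10×4 = 122

Sam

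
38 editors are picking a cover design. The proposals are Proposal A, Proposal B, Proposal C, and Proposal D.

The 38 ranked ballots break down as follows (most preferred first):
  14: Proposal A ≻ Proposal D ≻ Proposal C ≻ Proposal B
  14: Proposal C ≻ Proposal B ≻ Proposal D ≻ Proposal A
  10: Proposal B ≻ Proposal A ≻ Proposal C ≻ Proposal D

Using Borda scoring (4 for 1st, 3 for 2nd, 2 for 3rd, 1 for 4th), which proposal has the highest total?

Proposal C

Proposal A: 14×4 + 14×1 + 10×3 = 100
Proposal B: 14×1 + 14×3 + 10×4 = 96
Proposal C: 14×2 + 14×4 + 10×2 = 104
Proposal D: 14×3 + 14×2 + 10×1 = 80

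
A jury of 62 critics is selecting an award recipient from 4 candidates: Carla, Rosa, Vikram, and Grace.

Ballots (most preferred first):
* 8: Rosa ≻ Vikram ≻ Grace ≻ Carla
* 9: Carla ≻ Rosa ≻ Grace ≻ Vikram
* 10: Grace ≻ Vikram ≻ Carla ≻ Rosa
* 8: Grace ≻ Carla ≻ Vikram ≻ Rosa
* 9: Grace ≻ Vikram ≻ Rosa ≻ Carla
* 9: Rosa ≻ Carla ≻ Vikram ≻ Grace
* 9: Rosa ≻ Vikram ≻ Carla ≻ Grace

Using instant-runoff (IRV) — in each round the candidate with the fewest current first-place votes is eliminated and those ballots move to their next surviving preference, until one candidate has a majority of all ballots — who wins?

Rosa

Round 1: Carla 9, Rosa 26, Vikram 0, Grace 27. Vikram eliminated.
Round 2: Carla 9, Rosa 26, Grace 27. Carla eliminated.
Round 3: Rosa 35, Grace 27. Rosa has a majority (≥32).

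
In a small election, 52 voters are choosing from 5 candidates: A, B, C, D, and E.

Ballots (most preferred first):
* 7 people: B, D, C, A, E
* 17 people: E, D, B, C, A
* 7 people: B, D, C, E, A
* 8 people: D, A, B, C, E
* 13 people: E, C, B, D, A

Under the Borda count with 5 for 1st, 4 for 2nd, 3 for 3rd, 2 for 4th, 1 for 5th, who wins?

A: 7×2 + 17×1 + 7×1 + 8×4 + 13×1 = 83
B: 7×5 + 17×3 + 7×5 + 8×3 + 13×3 = 184
C: 7×3 + 17×2 + 7×3 + 8×2 + 13×4 = 144
D: 7×4 + 17×4 + 7×4 + 8×5 + 13×2 = 190
E: 7×1 + 17×5 + 7×2 + 8×1 + 13×5 = 179

D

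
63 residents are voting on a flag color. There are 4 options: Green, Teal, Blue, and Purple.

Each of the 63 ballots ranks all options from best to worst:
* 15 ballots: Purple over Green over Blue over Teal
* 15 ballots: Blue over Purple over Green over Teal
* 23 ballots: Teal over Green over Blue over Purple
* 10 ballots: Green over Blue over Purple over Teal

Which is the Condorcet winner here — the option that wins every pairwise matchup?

Green vs Teal: 40–23
Green vs Blue: 48–15
Green vs Purple: 33–30
Green beats every other option.

Green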